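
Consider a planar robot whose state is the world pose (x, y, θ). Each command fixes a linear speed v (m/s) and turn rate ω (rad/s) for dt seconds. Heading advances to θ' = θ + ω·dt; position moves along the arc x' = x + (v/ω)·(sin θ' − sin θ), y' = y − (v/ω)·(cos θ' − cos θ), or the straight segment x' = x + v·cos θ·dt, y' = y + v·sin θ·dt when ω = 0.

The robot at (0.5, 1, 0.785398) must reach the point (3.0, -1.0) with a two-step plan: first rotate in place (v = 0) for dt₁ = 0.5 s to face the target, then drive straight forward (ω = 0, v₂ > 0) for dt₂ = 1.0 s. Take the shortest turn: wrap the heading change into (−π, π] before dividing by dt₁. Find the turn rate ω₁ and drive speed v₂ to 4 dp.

heading to target = atan2(-1−1, 3−0.5) = -0.6747
Δθ = wrap(-0.6747 − 0.7854) = -1.4601; ω₁ = Δθ/dt₁ = -2.9203
distance = √((3−0.5)² + (-1−1)²) = 3.2016; v₂ = distance/dt₂ = 3.2016

ω₁ = -2.9203, v₂ = 3.2016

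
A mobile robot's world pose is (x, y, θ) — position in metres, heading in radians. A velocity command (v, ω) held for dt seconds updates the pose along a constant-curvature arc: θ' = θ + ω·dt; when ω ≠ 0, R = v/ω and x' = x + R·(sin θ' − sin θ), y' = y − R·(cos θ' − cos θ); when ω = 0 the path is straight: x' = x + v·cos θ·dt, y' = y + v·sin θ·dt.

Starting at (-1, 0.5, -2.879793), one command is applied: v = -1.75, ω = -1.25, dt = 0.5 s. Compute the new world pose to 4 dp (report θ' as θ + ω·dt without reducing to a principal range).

θ' = -2.8798 + -1.25·0.5 = -3.5048
R = v/ω = -1.75/-1.25 = 1.4000
x' = -1 + 1.4000·(sin -3.5048 − sin -2.8798) = -0.1403
y' = 0.5 − 1.4000·(cos -3.5048 − cos -2.8798) = 0.4564

(-0.1403, 0.4564, -3.5048)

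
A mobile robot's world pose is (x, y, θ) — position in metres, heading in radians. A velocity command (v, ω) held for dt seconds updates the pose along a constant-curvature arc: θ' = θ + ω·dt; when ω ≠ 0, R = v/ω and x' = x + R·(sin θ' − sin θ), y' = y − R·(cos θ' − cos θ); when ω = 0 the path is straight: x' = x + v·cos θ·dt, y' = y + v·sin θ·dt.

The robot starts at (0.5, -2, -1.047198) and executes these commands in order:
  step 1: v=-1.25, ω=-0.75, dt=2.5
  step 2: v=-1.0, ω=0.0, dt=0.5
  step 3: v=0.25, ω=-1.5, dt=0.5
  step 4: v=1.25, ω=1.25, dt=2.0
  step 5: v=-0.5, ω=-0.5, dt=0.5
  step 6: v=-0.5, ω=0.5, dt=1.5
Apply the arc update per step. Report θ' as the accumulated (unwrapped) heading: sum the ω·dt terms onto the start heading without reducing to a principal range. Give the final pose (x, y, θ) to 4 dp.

step 1: θ'=-2.9222 (R=1.6667) → pose (1.5806, 0.4600, -2.9222)
step 2: θ'=-2.9222 (straight) → pose (2.0687, 0.5689, -2.9222)
step 3: θ'=-3.6722 (R=-0.1667) → pose (1.9480, 0.5878, -3.6722)
step 4: θ'=-1.1722 (R=1.0000) → pose (0.5204, -0.6628, -1.1722)
step 5: θ'=-1.4222 (R=1.0000) → pose (0.4530, -0.4228, -1.4222)
step 6: θ'=-0.6722 (R=-1.0000) → pose (0.0867, 0.2116, -0.6722)

(0.0867, 0.2116, -0.6722)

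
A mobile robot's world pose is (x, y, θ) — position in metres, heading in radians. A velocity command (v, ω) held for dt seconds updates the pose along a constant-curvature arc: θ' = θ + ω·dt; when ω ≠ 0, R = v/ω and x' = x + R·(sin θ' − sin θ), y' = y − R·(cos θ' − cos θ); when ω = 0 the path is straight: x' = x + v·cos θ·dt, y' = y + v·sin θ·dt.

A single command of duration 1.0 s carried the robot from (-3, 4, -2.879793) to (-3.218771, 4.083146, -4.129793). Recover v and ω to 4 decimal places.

Δθ = -4.129793 − -2.879793 = -1.250000
ω = Δθ/dt = -1.250000/1.0 = -1.2500
R = Δx/(sin θ' − sin θ) = -0.2000
v = R·ω = -0.2000·-1.2500 = 0.2500

v = 0.2500, ω = -1.2500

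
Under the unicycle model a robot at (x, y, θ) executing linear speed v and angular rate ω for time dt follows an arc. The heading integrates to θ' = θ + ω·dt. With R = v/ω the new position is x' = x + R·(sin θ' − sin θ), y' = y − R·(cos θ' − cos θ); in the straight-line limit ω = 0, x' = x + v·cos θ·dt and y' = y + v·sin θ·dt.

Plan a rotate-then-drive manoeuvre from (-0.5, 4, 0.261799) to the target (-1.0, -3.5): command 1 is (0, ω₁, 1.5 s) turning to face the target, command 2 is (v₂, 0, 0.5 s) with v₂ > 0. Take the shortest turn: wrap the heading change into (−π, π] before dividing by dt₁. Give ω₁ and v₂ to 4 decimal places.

heading to target = atan2(-3.5−4, -1−-0.5) = -1.6374
Δθ = wrap(-1.6374 − 0.2618) = -1.8992; ω₁ = Δθ/dt₁ = -1.2661
distance = √((-1−-0.5)² + (-3.5−4)²) = 7.5166; v₂ = distance/dt₂ = 15.0333

ω₁ = -1.2661, v₂ = 15.0333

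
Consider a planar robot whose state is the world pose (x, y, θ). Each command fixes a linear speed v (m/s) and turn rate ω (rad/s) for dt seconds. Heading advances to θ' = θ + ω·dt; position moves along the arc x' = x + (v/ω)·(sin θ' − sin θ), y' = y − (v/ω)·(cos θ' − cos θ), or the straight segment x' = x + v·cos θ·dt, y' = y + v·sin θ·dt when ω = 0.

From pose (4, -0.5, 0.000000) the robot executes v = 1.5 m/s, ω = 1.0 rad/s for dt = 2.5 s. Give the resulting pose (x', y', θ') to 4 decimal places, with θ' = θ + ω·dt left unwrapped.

(4.8977, 2.2017, 2.5000)

θ' = 0.0000 + 1.0·2.5 = 2.5000
R = v/ω = 1.5/1.0 = 1.5000
x' = 4 + 1.5000·(sin 2.5000 − sin 0.0000) = 4.8977
y' = -0.5 − 1.5000·(cos 2.5000 − cos 0.0000) = 2.2017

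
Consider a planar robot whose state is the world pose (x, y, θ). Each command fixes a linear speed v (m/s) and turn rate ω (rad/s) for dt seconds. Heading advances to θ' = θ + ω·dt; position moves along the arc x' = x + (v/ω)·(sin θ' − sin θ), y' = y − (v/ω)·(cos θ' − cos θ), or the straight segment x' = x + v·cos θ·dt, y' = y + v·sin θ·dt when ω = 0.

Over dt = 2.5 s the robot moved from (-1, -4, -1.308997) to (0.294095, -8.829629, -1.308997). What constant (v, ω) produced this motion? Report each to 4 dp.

Δθ = -1.308997 − -1.308997 = 0.000000
ω = Δθ/dt = 0.000000/2.5 = 0.0000
ω = 0 → v = (Δx·cos θ + Δy·sin θ)/dt = 2.0000

v = 2.0000, ω = 0.0000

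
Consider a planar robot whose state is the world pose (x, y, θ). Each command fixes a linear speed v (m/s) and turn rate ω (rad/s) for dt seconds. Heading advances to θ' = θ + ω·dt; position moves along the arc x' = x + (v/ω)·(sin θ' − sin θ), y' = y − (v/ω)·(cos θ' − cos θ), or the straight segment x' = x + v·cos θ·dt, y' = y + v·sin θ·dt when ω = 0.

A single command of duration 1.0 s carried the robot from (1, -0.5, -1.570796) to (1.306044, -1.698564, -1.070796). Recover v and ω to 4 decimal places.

Δθ = -1.070796 − -1.570796 = 0.500000
ω = Δθ/dt = 0.500000/1.0 = 0.5000
R = −Δy/(cos θ' − cos θ) = 2.5000
v = R·ω = 2.5000·0.5000 = 1.2500

v = 1.2500, ω = 0.5000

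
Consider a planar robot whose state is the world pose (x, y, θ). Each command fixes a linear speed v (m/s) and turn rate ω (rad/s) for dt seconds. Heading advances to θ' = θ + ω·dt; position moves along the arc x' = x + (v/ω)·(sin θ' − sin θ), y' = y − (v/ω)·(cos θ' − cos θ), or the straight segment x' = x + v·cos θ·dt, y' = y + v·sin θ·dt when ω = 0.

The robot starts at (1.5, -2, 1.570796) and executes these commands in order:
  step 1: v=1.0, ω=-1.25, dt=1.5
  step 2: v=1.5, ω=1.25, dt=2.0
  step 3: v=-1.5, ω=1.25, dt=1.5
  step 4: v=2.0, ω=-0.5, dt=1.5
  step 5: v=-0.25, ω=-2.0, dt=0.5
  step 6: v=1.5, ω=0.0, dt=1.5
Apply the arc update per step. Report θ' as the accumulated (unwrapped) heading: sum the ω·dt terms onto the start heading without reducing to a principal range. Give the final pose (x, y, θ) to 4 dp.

step 1: θ'=-0.3042 (R=-0.8000) → pose (2.5396, -1.2367, -0.3042)
step 2: θ'=2.1958 (R=1.2000) → pose (3.8722, 0.6103, 2.1958)
step 3: θ'=4.0708 (R=-1.2000) → pose (5.8068, 0.5942, 4.0708)
step 4: θ'=3.3208 (R=-4.0000) → pose (3.3152, -0.9478, 3.3208)
step 5: θ'=2.3208 (R=0.1250) → pose (3.4289, -0.9856, 2.3208)
step 6: θ'=2.3208 (straight) → pose (1.8952, 0.6607, 2.3208)

(1.8952, 0.6607, 2.3208)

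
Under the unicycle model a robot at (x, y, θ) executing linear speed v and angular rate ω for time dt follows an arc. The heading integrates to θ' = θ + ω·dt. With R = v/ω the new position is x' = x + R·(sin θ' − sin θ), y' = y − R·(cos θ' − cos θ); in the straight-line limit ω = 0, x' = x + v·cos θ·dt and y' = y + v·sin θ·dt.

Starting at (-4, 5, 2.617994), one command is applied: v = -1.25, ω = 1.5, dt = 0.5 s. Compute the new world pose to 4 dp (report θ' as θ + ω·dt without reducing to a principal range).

θ' = 2.6180 + 1.5·0.5 = 3.3680
R = v/ω = -1.25/1.5 = -0.8333
x' = -4 + -0.8333·(sin 3.3680 − sin 2.6180) = -3.3963
y' = 5 − -0.8333·(cos 3.3680 − cos 2.6180) = 4.9096

(-3.3963, 4.9096, 3.3680)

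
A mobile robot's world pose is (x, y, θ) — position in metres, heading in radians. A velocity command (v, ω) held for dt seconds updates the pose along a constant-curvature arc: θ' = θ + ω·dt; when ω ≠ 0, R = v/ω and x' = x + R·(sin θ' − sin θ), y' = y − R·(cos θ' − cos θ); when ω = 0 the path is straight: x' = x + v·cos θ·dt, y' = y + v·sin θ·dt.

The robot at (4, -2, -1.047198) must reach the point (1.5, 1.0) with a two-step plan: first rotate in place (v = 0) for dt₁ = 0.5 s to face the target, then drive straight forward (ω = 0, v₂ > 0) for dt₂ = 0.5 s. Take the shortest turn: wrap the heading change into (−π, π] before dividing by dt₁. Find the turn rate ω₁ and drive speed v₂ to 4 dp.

heading to target = atan2(1−-2, 1.5−4) = 2.2655
Δθ = wrap(2.2655 − -1.0472) = -2.9705; ω₁ = Δθ/dt₁ = -5.9409
distance = √((1.5−4)² + (1−-2)²) = 3.9051; v₂ = distance/dt₂ = 7.8102

ω₁ = -5.9409, v₂ = 7.8102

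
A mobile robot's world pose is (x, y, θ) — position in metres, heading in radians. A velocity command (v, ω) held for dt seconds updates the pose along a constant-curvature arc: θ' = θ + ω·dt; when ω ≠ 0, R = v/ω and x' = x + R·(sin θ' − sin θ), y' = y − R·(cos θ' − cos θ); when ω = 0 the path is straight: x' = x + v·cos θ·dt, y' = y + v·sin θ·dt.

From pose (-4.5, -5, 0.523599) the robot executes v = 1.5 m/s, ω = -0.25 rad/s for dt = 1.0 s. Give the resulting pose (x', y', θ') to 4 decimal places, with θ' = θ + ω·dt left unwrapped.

(-3.1212, -4.4193, 0.2736)

θ' = 0.5236 + -0.25·1.0 = 0.2736
R = v/ω = 1.5/-0.25 = -6.0000
x' = -4.5 + -6.0000·(sin 0.2736 − sin 0.5236) = -3.1212
y' = -5 − -6.0000·(cos 0.2736 − cos 0.5236) = -4.4193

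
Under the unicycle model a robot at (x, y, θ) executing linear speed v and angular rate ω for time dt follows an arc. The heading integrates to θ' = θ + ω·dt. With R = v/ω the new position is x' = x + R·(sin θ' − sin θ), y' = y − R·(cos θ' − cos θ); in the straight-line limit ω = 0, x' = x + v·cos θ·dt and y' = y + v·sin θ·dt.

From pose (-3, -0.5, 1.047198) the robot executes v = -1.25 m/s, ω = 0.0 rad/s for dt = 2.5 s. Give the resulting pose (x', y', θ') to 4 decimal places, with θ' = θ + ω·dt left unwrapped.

θ' = 1.0472 + 0.0·2.5 = 1.0472
ω = 0 → straight: x' = -3 + -1.25·cos(1.0472)·2.5 = -4.5625
y' = -0.5 + -1.25·sin(1.0472)·2.5 = -3.2063

(-4.5625, -3.2063, 1.0472)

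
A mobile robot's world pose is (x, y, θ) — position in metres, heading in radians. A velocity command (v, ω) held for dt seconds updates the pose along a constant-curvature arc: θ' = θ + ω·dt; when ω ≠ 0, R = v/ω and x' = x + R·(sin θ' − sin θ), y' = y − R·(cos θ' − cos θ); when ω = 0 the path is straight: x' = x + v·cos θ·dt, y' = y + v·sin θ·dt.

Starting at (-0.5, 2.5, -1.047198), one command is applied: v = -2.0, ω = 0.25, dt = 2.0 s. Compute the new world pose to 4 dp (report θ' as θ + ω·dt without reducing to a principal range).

θ' = -1.0472 + 0.25·2.0 = -0.5472
R = v/ω = -2.0/0.25 = -8.0000
x' = -0.5 + -8.0000·(sin -0.5472 − sin -1.0472) = -3.2658
y' = 2.5 − -8.0000·(cos -0.5472 − cos -1.0472) = 5.3319

(-3.2658, 5.3319, -0.5472)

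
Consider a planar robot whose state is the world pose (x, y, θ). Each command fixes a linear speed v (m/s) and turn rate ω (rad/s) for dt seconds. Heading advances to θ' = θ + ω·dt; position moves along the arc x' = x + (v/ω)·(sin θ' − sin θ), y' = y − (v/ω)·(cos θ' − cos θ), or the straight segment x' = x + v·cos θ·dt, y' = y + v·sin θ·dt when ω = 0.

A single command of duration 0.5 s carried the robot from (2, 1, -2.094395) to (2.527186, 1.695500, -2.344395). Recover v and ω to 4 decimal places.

Δθ = -2.344395 − -2.094395 = -0.250000
ω = Δθ/dt = -0.250000/0.5 = -0.5000
R = −Δy/(cos θ' − cos θ) = 3.5000
v = R·ω = 3.5000·-0.5000 = -1.7500

v = -1.7500, ω = -0.5000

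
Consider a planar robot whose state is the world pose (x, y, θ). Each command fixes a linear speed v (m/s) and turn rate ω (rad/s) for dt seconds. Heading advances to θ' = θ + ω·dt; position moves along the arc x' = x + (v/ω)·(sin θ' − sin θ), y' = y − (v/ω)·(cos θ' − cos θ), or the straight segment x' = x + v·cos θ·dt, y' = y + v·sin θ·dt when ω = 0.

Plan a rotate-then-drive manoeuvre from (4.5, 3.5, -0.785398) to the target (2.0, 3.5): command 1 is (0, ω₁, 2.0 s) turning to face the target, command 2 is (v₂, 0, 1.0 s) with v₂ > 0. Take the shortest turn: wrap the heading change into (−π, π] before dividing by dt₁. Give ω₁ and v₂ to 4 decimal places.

heading to target = atan2(3.5−3.5, 2−4.5) = 3.1416
Δθ = wrap(3.1416 − -0.7854) = -2.3562; ω₁ = Δθ/dt₁ = -1.1781
distance = √((2−4.5)² + (3.5−3.5)²) = 2.5000; v₂ = distance/dt₂ = 2.5000

ω₁ = -1.1781, v₂ = 2.5000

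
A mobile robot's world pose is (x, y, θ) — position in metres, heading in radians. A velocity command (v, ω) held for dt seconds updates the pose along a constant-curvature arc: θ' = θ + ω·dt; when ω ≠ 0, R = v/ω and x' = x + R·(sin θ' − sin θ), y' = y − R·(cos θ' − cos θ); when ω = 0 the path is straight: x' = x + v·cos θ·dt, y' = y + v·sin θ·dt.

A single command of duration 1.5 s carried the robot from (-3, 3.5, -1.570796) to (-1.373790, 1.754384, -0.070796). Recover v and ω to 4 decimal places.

Δθ = -0.070796 − -1.570796 = 1.500000
ω = Δθ/dt = 1.500000/1.5 = 1.0000
R = −Δy/(cos θ' − cos θ) = 1.7500
v = R·ω = 1.7500·1.0000 = 1.7500

v = 1.7500, ω = 1.0000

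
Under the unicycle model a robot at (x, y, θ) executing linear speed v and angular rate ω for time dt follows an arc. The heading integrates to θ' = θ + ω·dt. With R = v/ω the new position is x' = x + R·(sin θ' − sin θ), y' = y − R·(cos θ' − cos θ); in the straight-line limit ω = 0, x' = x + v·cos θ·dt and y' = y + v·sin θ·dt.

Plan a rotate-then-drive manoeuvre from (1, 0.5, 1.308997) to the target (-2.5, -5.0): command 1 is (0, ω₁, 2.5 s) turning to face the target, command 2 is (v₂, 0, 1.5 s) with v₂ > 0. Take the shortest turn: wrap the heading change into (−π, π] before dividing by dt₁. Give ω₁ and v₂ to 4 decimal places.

heading to target = atan2(-5−0.5, -2.5−1) = -2.1375
Δθ = wrap(-2.1375 − 1.3090) = 2.8367; ω₁ = Δθ/dt₁ = 1.1347
distance = √((-2.5−1)² + (-5−0.5)²) = 6.5192; v₂ = distance/dt₂ = 4.3461

ω₁ = 1.1347, v₂ = 4.3461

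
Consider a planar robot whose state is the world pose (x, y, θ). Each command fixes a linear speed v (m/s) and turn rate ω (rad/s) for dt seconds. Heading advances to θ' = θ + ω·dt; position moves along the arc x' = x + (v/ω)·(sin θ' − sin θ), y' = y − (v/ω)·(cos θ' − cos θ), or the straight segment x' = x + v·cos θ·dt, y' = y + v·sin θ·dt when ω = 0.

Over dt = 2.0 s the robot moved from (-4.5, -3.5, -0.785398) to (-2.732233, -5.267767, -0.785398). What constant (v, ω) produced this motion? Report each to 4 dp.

v = 1.2500, ω = 0.0000

Δθ = -0.785398 − -0.785398 = 0.000000
ω = Δθ/dt = 0.000000/2.0 = 0.0000
ω = 0 → v = (Δx·cos θ + Δy·sin θ)/dt = 1.2500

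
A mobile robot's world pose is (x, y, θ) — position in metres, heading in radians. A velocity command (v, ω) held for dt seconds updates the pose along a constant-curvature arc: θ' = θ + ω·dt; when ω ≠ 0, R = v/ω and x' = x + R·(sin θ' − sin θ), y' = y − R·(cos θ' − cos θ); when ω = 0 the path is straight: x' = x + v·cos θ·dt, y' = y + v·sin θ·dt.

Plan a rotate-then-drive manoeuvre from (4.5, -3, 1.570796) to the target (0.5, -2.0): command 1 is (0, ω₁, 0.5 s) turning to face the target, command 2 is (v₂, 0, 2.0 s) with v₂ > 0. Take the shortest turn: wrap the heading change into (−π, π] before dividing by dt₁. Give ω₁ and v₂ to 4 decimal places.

ω₁ = 2.6516, v₂ = 2.0616

heading to target = atan2(-2−-3, 0.5−4.5) = 2.8966
Δθ = wrap(2.8966 − 1.5708) = 1.3258; ω₁ = Δθ/dt₁ = 2.6516
distance = √((0.5−4.5)² + (-2−-3)²) = 4.1231; v₂ = distance/dt₂ = 2.0616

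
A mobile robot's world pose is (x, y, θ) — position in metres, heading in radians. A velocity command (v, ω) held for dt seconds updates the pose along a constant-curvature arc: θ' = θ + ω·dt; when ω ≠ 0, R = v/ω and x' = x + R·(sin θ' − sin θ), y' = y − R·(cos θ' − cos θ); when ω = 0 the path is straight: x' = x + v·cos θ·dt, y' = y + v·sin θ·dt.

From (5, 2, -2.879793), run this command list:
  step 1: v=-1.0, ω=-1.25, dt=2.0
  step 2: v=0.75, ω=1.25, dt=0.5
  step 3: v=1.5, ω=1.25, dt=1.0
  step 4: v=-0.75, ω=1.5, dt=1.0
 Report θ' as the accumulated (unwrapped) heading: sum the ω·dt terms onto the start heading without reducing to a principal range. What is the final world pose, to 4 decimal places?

(5.8223, 2.5078, -2.0048)

step 1: θ'=-5.3798 (R=0.8000) → pose (5.8354, 0.7321, -5.3798)
step 2: θ'=-4.7548 (R=0.6000) → pose (5.9636, 1.0780, -4.7548)
step 3: θ'=-3.5048 (R=1.2000) → pose (5.1910, 2.2506, -3.5048)
step 4: θ'=-2.0048 (R=-0.5000) → pose (5.8223, 2.5078, -2.0048)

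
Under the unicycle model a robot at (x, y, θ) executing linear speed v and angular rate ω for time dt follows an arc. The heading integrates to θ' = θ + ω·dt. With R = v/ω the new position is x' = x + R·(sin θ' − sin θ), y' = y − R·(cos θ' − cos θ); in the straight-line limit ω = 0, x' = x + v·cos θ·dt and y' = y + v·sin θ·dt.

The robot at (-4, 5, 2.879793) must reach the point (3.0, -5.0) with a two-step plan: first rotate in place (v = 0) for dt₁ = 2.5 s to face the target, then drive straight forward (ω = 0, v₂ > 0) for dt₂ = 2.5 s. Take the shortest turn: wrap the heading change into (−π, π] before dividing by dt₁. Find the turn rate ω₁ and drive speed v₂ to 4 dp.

ω₁ = 0.9773, v₂ = 4.8826

heading to target = atan2(-5−5, 3−-4) = -0.9601
Δθ = wrap(-0.9601 − 2.8798) = 2.4433; ω₁ = Δθ/dt₁ = 0.9773
distance = √((3−-4)² + (-5−5)²) = 12.2066; v₂ = distance/dt₂ = 4.8826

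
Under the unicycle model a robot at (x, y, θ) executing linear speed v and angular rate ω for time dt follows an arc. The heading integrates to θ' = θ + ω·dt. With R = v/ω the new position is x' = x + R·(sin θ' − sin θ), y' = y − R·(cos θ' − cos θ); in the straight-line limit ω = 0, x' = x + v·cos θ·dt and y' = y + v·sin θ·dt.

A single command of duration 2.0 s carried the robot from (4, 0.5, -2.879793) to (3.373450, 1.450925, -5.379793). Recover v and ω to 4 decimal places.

Δθ = -5.379793 − -2.879793 = -2.500000
ω = Δθ/dt = -2.500000/2.0 = -1.2500
R = −Δy/(cos θ' − cos θ) = -0.6000
v = R·ω = -0.6000·-1.2500 = 0.7500

v = 0.7500, ω = -1.2500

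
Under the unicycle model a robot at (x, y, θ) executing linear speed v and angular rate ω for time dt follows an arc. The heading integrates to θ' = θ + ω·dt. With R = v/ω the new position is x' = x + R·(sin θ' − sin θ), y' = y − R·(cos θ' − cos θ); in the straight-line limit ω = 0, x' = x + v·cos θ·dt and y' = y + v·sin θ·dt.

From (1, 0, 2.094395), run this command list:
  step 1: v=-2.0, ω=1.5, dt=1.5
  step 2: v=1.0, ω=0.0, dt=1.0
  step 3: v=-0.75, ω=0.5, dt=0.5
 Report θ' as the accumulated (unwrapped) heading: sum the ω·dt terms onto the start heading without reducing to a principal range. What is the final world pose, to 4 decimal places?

(3.1290, -0.3830, 4.5944)

step 1: θ'=4.3444 (R=-1.3333) → pose (3.3988, 0.1870, 4.3444)
step 2: θ'=4.3444 (straight) → pose (3.0390, -0.7460, 4.3444)
step 3: θ'=4.5944 (R=-1.5000) → pose (3.1290, -0.3830, 4.5944)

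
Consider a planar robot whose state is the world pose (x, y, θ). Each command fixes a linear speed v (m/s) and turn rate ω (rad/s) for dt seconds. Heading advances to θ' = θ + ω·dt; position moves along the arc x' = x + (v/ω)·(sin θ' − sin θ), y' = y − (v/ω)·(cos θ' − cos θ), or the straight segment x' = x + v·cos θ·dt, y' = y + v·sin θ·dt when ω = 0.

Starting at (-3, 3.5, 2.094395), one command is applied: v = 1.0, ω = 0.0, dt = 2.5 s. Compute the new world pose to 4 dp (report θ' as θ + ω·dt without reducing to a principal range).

θ' = 2.0944 + 0.0·2.5 = 2.0944
ω = 0 → straight: x' = -3 + 1.0·cos(2.0944)·2.5 = -4.2500
y' = 3.5 + 1.0·sin(2.0944)·2.5 = 5.6651

(-4.2500, 5.6651, 2.0944)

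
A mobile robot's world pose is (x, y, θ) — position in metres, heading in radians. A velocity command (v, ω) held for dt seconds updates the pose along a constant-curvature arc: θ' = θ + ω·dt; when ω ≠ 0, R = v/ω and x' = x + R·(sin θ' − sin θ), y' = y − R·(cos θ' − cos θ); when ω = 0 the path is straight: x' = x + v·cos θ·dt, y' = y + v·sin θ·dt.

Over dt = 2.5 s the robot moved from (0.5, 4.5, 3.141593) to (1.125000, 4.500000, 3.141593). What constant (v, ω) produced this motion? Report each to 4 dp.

Δθ = 3.141593 − 3.141593 = 0.000000
ω = Δθ/dt = 0.000000/2.5 = 0.0000
ω = 0 → v = (Δx·cos θ + Δy·sin θ)/dt = -0.2500

v = -0.2500, ω = 0.0000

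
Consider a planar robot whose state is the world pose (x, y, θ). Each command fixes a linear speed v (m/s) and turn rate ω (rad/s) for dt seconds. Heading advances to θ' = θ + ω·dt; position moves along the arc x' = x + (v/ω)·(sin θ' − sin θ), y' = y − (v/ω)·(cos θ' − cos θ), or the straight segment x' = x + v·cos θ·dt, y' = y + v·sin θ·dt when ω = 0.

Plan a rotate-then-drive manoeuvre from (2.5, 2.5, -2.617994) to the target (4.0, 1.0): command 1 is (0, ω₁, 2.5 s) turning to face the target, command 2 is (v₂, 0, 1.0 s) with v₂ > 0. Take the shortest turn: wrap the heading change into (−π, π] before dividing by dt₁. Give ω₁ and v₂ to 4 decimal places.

heading to target = atan2(1−2.5, 4−2.5) = -0.7854
Δθ = wrap(-0.7854 − -2.6180) = 1.8326; ω₁ = Δθ/dt₁ = 0.7330
distance = √((4−2.5)² + (1−2.5)²) = 2.1213; v₂ = distance/dt₂ = 2.1213

ω₁ = 0.7330, v₂ = 2.1213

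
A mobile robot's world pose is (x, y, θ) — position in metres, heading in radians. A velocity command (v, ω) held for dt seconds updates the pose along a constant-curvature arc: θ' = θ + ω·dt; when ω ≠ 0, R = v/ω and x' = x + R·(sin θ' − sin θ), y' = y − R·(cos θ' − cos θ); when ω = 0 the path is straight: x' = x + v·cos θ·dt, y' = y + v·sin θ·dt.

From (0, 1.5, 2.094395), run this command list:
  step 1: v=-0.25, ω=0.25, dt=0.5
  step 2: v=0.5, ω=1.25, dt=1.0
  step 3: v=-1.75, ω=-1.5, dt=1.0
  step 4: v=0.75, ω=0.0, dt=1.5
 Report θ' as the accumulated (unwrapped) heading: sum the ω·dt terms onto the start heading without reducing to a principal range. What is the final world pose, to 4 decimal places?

step 1: θ'=2.2194 (R=-1.0000) → pose (0.0691, 1.3959, 2.2194)
step 2: θ'=3.4694 (R=0.4000) → pose (-0.3785, 1.5330, 3.4694)
step 3: θ'=1.9694 (R=1.1667) → pose (1.0724, 0.8813, 1.9694)
step 4: θ'=1.9694 (straight) → pose (0.6357, 1.9181, 1.9694)

(0.6357, 1.9181, 1.9694)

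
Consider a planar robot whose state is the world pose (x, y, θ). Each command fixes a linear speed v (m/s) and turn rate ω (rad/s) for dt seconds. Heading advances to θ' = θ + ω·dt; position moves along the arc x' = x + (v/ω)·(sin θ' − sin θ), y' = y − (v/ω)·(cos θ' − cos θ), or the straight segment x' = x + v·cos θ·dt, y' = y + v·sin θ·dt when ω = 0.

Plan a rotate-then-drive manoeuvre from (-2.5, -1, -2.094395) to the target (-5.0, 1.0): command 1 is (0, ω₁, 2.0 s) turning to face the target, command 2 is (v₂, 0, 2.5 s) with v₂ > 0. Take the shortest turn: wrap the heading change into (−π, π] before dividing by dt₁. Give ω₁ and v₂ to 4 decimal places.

heading to target = atan2(1−-1, -5−-2.5) = 2.4669
Δθ = wrap(2.4669 − -2.0944) = -1.7219; ω₁ = Δθ/dt₁ = -0.8610
distance = √((-5−-2.5)² + (1−-1)²) = 3.2016; v₂ = distance/dt₂ = 1.2806

ω₁ = -0.8610, v₂ = 1.2806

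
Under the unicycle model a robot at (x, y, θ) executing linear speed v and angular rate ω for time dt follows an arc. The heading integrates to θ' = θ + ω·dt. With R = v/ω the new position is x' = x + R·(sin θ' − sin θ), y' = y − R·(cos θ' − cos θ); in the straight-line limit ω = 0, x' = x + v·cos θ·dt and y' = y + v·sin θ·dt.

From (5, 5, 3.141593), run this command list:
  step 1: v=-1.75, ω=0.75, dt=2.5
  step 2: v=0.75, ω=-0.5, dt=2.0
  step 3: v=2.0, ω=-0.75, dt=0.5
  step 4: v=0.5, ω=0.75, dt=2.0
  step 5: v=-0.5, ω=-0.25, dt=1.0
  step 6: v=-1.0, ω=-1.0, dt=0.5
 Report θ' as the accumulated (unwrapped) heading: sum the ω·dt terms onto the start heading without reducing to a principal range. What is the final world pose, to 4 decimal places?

step 1: θ'=5.0166 (R=-2.3333) → pose (7.2262, 8.0322, 5.0166)
step 2: θ'=4.0166 (R=-1.5000) → pose (6.9464, 6.6214, 4.0166)
step 3: θ'=3.6416 (R=-2.6667) → pose (6.1781, 5.9906, 3.6416)
step 4: θ'=5.1416 (R=0.6667) → pose (5.8915, 5.1281, 5.1416)
step 5: θ'=4.8916 (R=2.0000) → pose (5.7421, 5.6039, 4.8916)
step 6: θ'=4.3916 (R=1.0000) → pose (5.7771, 6.0974, 4.3916)

(5.7771, 6.0974, 4.3916)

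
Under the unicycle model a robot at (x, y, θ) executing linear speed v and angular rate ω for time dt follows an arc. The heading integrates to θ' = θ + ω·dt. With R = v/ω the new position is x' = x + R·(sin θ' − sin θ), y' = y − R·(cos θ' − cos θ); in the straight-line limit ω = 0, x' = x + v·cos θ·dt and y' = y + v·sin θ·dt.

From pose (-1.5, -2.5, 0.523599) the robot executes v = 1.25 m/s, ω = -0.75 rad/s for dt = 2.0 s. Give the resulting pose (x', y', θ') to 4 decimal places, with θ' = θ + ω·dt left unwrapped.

(0.7141, -3.0100, -0.9764)

θ' = 0.5236 + -0.75·2.0 = -0.9764
R = v/ω = 1.25/-0.75 = -1.6667
x' = -1.5 + -1.6667·(sin -0.9764 − sin 0.5236) = 0.7141
y' = -2.5 − -1.6667·(cos -0.9764 − cos 0.5236) = -3.0100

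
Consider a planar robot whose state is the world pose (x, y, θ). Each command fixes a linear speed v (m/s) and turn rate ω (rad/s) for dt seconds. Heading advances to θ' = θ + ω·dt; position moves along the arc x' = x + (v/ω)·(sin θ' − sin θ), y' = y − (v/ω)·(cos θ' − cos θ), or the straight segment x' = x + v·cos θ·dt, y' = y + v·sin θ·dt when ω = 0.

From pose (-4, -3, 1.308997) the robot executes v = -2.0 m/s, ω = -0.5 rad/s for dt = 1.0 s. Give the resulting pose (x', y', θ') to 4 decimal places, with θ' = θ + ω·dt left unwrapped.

θ' = 1.3090 + -0.5·1.0 = 0.8090
R = v/ω = -2.0/-0.5 = 4.0000
x' = -4 + 4.0000·(sin 0.8090 − sin 1.3090) = -4.9693
y' = -3 − 4.0000·(cos 0.8090 − cos 1.3090) = -4.7256

(-4.9693, -4.7256, 0.8090)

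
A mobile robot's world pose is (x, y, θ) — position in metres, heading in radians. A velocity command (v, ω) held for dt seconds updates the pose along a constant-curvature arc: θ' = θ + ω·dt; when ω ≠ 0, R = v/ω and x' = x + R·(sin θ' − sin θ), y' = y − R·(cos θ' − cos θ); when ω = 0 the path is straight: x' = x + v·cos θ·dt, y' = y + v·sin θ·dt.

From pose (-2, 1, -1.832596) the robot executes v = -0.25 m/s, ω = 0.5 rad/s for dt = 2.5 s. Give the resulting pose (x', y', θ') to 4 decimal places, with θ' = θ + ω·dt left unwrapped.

θ' = -1.8326 + 0.5·2.5 = -0.5826
R = v/ω = -0.25/0.5 = -0.5000
x' = -2 + -0.5000·(sin -0.5826 − sin -1.8326) = -2.2079
y' = 1 − -0.5000·(cos -0.5826 − cos -1.8326) = 1.5469

(-2.2079, 1.5469, -0.5826)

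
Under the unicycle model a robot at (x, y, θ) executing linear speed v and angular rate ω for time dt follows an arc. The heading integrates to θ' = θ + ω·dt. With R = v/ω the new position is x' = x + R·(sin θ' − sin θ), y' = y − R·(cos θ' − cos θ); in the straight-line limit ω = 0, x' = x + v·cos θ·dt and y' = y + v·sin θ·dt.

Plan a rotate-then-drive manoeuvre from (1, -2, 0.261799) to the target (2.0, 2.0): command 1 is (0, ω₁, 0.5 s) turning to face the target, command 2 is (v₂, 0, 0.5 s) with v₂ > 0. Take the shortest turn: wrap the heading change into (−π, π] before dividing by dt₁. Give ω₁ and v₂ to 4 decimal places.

heading to target = atan2(2−-2, 2−1) = 1.3258
Δθ = wrap(1.3258 − 0.2618) = 1.0640; ω₁ = Δθ/dt₁ = 2.1280
distance = √((2−1)² + (2−-2)²) = 4.1231; v₂ = distance/dt₂ = 8.2462

ω₁ = 2.1280, v₂ = 8.2462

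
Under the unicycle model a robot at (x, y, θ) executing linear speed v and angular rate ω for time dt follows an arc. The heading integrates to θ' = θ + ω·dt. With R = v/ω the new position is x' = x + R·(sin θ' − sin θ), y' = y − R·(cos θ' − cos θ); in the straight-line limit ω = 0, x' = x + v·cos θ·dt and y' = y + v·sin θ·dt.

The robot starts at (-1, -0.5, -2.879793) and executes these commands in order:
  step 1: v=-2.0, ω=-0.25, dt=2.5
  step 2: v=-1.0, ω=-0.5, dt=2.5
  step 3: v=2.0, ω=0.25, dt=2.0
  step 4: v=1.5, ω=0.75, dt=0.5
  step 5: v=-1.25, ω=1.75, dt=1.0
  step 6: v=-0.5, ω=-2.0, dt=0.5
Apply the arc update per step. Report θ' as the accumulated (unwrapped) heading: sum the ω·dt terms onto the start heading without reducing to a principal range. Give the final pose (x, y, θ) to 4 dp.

step 1: θ'=-3.5048 (R=8.0000) → pose (3.9127, -0.7493, -3.5048)
step 2: θ'=-4.7548 (R=2.0000) → pose (5.2004, -2.7036, -4.7548)
step 3: θ'=-4.2548 (R=8.0000) → pose (4.3845, 1.1699, -4.2548)
step 4: θ'=-3.8798 (R=2.0000) → pose (3.9362, 1.7656, -3.8798)
step 5: θ'=-2.1298 (R=-0.7143) → pose (5.0224, 1.9152, -2.1298)
step 6: θ'=-3.1298 (R=0.2500) → pose (5.2314, 2.0326, -3.1298)

(5.2314, 2.0326, -3.1298)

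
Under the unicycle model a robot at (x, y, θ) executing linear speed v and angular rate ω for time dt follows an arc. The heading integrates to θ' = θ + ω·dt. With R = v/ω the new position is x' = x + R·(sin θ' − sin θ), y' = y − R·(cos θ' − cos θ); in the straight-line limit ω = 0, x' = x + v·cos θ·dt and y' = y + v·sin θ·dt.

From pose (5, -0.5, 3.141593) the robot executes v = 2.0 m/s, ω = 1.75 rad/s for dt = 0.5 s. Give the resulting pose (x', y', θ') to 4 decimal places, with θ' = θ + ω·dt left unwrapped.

(4.1228, -0.9103, 4.0166)

θ' = 3.1416 + 1.75·0.5 = 4.0166
R = v/ω = 2.0/1.75 = 1.1429
x' = 5 + 1.1429·(sin 4.0166 − sin 3.1416) = 4.1228
y' = -0.5 − 1.1429·(cos 4.0166 − cos 3.1416) = -0.9103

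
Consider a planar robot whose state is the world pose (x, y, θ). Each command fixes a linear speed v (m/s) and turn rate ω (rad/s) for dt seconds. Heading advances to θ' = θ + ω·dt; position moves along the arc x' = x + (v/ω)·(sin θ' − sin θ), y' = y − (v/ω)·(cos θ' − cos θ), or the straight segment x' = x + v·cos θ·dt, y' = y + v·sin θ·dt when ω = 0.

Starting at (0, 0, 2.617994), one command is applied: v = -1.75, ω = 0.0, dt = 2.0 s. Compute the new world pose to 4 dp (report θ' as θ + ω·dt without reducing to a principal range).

θ' = 2.6180 + 0.0·2.0 = 2.6180
ω = 0 → straight: x' = 0 + -1.75·cos(2.6180)·2.0 = 3.0311
y' = 0 + -1.75·sin(2.6180)·2.0 = -1.7500

(3.0311, -1.7500, 2.6180)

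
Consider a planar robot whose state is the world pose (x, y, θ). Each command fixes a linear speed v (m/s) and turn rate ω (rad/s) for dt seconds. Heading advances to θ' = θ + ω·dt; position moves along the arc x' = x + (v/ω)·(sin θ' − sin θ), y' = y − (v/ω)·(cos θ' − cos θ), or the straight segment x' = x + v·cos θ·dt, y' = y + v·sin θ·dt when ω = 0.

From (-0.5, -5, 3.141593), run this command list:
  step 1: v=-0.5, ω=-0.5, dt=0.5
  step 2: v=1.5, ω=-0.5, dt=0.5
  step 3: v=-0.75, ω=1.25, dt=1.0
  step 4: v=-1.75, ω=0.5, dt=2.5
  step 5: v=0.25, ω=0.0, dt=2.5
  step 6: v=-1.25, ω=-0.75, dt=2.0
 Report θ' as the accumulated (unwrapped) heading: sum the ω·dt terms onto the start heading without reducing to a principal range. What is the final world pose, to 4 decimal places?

(1.5213, 0.9358, 3.6416)

step 1: θ'=2.8916 (R=1.0000) → pose (-0.2526, -5.0311, 2.8916)
step 2: θ'=2.6416 (R=-3.0000) → pose (-0.9487, -4.7571, 2.6416)
step 3: θ'=3.8916 (R=-0.6000) → pose (-0.2520, -4.6696, 3.8916)
step 4: θ'=5.1416 (R=-3.5000) → pose (0.5448, -0.6521, 5.1416)
step 5: θ'=5.1416 (straight) → pose (0.8049, -1.2204, 5.1416)
step 6: θ'=3.6416 (R=1.6667) → pose (1.5213, 0.9358, 3.6416)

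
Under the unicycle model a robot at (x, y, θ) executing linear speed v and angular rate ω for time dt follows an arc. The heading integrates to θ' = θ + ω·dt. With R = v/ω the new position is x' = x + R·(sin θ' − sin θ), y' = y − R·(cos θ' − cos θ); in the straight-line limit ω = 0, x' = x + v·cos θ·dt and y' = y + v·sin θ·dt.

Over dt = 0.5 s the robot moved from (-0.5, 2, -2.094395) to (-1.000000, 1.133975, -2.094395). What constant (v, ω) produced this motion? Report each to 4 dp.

Δθ = -2.094395 − -2.094395 = 0.000000
ω = Δθ/dt = 0.000000/0.5 = 0.0000
ω = 0 → v = (Δx·cos θ + Δy·sin θ)/dt = 2.0000

v = 2.0000, ω = 0.0000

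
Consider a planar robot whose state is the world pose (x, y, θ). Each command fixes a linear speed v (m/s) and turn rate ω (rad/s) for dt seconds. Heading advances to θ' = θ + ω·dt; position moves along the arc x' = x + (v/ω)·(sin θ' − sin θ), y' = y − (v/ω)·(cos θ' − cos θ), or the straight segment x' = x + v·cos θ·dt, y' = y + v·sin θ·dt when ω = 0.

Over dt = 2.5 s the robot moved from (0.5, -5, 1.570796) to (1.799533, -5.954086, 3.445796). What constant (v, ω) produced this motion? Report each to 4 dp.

Δθ = 3.445796 − 1.570796 = 1.875000
ω = Δθ/dt = 1.875000/2.5 = 0.7500
R = Δx/(sin θ' − sin θ) = -1.0000
v = R·ω = -1.0000·0.7500 = -0.7500

v = -0.7500, ω = 0.7500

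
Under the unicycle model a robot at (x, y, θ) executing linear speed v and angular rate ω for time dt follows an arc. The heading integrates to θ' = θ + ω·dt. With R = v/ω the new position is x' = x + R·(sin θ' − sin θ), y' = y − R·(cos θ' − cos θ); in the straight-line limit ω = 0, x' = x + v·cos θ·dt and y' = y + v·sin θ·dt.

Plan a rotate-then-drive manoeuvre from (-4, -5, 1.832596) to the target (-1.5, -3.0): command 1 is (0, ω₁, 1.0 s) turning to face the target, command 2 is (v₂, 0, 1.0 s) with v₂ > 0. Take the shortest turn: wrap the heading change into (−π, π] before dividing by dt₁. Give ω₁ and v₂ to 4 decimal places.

ω₁ = -1.1579, v₂ = 3.2016

heading to target = atan2(-3−-5, -1.5−-4) = 0.6747
Δθ = wrap(0.6747 − 1.8326) = -1.1579; ω₁ = Δθ/dt₁ = -1.1579
distance = √((-1.5−-4)² + (-3−-5)²) = 3.2016; v₂ = distance/dt₂ = 3.2016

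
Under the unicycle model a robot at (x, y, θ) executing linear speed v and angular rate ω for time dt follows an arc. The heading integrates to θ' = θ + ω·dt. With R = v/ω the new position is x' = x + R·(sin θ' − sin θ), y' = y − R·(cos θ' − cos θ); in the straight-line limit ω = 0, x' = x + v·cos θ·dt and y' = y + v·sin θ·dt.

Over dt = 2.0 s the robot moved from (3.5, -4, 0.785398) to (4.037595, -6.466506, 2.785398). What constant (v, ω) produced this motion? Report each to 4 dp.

v = -1.5000, ω = 1.0000

Δθ = 2.785398 − 0.785398 = 2.000000
ω = Δθ/dt = 2.000000/2.0 = 1.0000
R = −Δy/(cos θ' − cos θ) = -1.5000
v = R·ω = -1.5000·1.0000 = -1.5000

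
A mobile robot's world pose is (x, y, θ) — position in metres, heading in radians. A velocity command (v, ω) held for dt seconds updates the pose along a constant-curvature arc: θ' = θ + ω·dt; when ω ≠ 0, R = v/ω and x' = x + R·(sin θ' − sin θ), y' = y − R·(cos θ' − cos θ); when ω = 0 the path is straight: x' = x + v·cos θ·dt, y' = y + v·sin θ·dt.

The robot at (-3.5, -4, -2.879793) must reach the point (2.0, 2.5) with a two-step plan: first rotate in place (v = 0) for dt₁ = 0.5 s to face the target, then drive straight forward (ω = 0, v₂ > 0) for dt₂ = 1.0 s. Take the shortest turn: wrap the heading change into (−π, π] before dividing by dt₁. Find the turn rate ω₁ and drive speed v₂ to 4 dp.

ω₁ = -5.0697, v₂ = 8.5147

heading to target = atan2(2.5−-4, 2−-3.5) = 0.8685
Δθ = wrap(0.8685 − -2.8798) = -2.5349; ω₁ = Δθ/dt₁ = -5.0697
distance = √((2−-3.5)² + (2.5−-4)²) = 8.5147; v₂ = distance/dt₂ = 8.5147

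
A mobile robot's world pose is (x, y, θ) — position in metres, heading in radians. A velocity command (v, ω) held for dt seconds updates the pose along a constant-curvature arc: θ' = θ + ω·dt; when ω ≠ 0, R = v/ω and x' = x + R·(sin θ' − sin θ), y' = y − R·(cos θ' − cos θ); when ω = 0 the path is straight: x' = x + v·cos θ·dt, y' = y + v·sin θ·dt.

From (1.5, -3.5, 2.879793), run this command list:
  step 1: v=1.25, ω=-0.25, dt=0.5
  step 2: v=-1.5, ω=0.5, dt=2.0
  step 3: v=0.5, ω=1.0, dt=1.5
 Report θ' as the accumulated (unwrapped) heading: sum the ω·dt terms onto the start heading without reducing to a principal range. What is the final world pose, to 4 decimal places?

(3.6256, -3.6430, 5.2548)

step 1: θ'=2.7548 (R=-5.0000) → pose (0.9080, -3.3010, 2.7548)
step 2: θ'=3.7548 (R=-3.0000) → pose (3.7661, -2.9760, 3.7548)
step 3: θ'=5.2548 (R=0.5000) → pose (3.6256, -3.6430, 5.2548)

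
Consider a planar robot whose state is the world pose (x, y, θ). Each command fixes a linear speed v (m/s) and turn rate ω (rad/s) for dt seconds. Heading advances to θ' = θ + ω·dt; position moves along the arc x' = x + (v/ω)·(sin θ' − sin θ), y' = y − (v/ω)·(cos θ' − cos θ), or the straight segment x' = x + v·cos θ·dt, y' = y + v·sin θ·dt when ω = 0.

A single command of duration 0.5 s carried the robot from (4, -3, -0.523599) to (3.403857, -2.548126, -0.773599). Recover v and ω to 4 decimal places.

Δθ = -0.773599 − -0.523599 = -0.250000
ω = Δθ/dt = -0.250000/0.5 = -0.5000
R = Δx/(sin θ' − sin θ) = 3.0000
v = R·ω = 3.0000·-0.5000 = -1.5000

v = -1.5000, ω = -0.5000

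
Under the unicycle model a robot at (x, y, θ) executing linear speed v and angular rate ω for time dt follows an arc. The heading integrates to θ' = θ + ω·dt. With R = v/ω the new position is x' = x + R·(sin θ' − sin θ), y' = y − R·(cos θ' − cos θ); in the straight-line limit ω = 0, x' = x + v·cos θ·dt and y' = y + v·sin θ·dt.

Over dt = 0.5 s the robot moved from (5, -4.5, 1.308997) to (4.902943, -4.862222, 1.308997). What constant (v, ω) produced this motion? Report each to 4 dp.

Δθ = 1.308997 − 1.308997 = 0.000000
ω = Δθ/dt = 0.000000/0.5 = 0.0000
ω = 0 → v = (Δx·cos θ + Δy·sin θ)/dt = -0.7500

v = -0.7500, ω = 0.0000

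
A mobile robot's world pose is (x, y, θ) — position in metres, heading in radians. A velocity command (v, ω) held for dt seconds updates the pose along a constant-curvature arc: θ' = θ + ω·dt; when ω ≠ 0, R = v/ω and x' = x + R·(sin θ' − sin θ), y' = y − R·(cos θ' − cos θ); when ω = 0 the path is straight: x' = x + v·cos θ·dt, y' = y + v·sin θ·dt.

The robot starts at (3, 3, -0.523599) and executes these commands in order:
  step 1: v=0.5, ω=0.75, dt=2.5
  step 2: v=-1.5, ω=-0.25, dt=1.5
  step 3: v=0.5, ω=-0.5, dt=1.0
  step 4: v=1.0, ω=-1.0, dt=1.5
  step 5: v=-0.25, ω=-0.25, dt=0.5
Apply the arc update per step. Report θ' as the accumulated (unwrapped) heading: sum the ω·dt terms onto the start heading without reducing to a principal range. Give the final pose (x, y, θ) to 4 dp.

step 1: θ'=1.3514 (R=0.6667) → pose (3.9840, 3.4323, 1.3514)
step 2: θ'=0.9764 (R=6.0000) → pose (3.0988, 1.3780, 0.9764)
step 3: θ'=0.4764 (R=-1.0000) → pose (3.4687, 1.7067, 0.4764)
step 4: θ'=-1.0236 (R=-1.0000) → pose (4.7812, 1.3383, -1.0236)
step 5: θ'=-1.1486 (R=1.0000) → pose (4.7230, 1.4489, -1.1486)

(4.7230, 1.4489, -1.1486)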